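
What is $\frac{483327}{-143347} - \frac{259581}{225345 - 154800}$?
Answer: $- \frac{23768820274}{3370804705} \approx -7.0514$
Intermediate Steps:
$\frac{483327}{-143347} - \frac{259581}{225345 - 154800} = 483327 \left(- \frac{1}{143347}\right) - \frac{259581}{70545} = - \frac{483327}{143347} - \frac{86527}{23515} = - \frac{23768820274}{3370804705}$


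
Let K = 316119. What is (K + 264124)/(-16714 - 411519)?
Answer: -580243/428233 ≈ -1.3550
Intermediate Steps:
(K + 264124)/(-16714 - 411519) = (316119 + 264124)/(-16714 - 411519) = 580243/(-428233) = 580243*(-1/428233) = -580243/428233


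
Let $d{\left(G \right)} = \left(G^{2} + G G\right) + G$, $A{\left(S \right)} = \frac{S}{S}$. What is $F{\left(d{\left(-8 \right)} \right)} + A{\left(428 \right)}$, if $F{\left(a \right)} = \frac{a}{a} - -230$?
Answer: $232$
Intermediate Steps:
$A{\left(S \right)} = 1$
$d{\left(G \right)} = G + 2 G^{2}$ ($d{\left(G \right)} = \left(G^{2} + G^{2}\right) + G = 2 G^{2} + G = G + 2 G^{2}$)
$F{\left(a \right)} = 231$ ($F{\left(a \right)} = 1 + 230 = 231$)
$F{\left(d{\left(-8 \right)} \right)} + A{\left(428 \right)} = 231 + 1 = 232$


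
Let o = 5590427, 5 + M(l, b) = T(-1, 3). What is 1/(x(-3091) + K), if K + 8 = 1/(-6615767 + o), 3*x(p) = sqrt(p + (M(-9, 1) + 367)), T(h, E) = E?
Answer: -2803525983380/128572806420747 - 116813568400*I*sqrt(2726)/128572806420747 ≈ -0.021805 - 0.047436*I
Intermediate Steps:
M(l, b) = -2 (M(l, b) = -5 + 3 = -2)
x(p) = sqrt(365 + p)/3 (x(p) = sqrt(p + (-2 + 367))/3 = sqrt(p + 365)/3 = sqrt(365 + p)/3)
K = -8202721/1025340 (K = -8 + 1/(-6615767 + 5590427) = -8 + 1/(-1025340) = -8 - 1/1025340 = -8202721/1025340 ≈ -8.0000)
1/(x(-3091) + K) = 1/(sqrt(365 - 3091)/3 - 8202721/1025340) = 1/(sqrt(-2726)/3 - 8202721/1025340) = 1/((I*sqrt(2726))/3 - 8202721/1025340) = 1/(I*sqrt(2726)/3 - 8202721/1025340) = 1/(-8202721/1025340 + I*sqrt(2726)/3)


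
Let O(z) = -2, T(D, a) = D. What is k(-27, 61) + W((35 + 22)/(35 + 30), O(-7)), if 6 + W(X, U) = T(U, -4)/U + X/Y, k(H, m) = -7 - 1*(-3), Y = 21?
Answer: -4076/455 ≈ -8.9582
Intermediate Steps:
k(H, m) = -4 (k(H, m) = -7 + 3 = -4)
W(X, U) = -5 + X/21 (W(X, U) = -6 + (U/U + X/21) = -6 + (1 + X*(1/21)) = -6 + (1 + X/21) = -5 + X/21)
k(-27, 61) + W((35 + 22)/(35 + 30), O(-7)) = -4 + (-5 + ((35 + 22)/(35 + 30))/21) = -4 + (-5 + (57/65)/21) = -4 + (-5 + (57*(1/65))/21) = -4 + (-5 + (1/21)*(57/65)) = -4 + (-5 + 19/455) = -4 - 2256/455 = -4076/455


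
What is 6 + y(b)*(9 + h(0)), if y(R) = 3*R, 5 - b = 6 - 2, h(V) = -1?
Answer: 30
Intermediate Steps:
b = 1 (b = 5 - (6 - 2) = 5 - 1*4 = 5 - 4 = 1)
6 + y(b)*(9 + h(0)) = 6 + (3*1)*(9 - 1) = 6 + 3*8 = 6 + 24 = 30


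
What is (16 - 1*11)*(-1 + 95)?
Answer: 470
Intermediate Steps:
(16 - 1*11)*(-1 + 95) = (16 - 11)*94 = 5*94 = 470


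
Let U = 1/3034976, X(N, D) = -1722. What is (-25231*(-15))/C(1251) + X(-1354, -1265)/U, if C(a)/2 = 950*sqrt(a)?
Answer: -5226228672 + 25231*sqrt(139)/52820 ≈ -5.2262e+9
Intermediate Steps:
C(a) = 1900*sqrt(a) (C(a) = 2*(950*sqrt(a)) = 1900*sqrt(a))
U = 1/3034976 ≈ 3.2949e-7
(-25231*(-15))/C(1251) + X(-1354, -1265)/U = (-25231*(-15))/((1900*sqrt(1251))) - 1722/1/3034976 = 378465/((1900*(3*sqrt(139)))) - 1722*3034976 = 378465/((5700*sqrt(139))) - 5226228672 = 378465*(sqrt(139)/792300) - 5226228672 = 25231*sqrt(139)/52820 - 5226228672 = -5226228672 + 25231*sqrt(139)/52820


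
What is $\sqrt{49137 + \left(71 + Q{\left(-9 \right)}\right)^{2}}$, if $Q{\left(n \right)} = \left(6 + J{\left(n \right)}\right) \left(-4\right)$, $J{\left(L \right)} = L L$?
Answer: $\sqrt{125866} \approx 354.78$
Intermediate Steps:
$J{\left(L \right)} = L^{2}$
$Q{\left(n \right)} = -24 - 4 n^{2}$ ($Q{\left(n \right)} = \left(6 + n^{2}\right) \left(-4\right) = -24 - 4 n^{2}$)
$\sqrt{49137 + \left(71 + Q{\left(-9 \right)}\right)^{2}} = \sqrt{49137 + \left(71 - \left(24 + 4 \left(-9\right)^{2}\right)\right)^{2}} = \sqrt{49137 + \left(71 - 348\right)^{2}} = \sqrt{49137 + \left(-277\right)^{2}} = \sqrt{49137 + 76729} = \sqrt{125866}$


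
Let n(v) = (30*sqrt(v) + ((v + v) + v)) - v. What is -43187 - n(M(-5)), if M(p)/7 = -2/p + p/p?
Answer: -216033/5 - 42*sqrt(5) ≈ -43301.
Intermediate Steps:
M(p) = 7 - 14/p (M(p) = 7*(-2/p + p/p) = 7*(-2/p + 1) = 7*(1 - 2/p) = 7 - 14/p)
n(v) = 2*v + 30*sqrt(v) (n(v) = (30*sqrt(v) + (2*v + v)) - v = (30*sqrt(v) + 3*v) - v = (3*v + 30*sqrt(v)) - v = 2*v + 30*sqrt(v))
-43187 - n(M(-5)) = -43187 - (2*(7 - 14/(-5)) + 30*sqrt(7 - 14/(-5))) = -43187 - (2*(7 - 14*(-1/5)) + 30*sqrt(7 - 14*(-1/5))) = -43187 - (2*(7 + 14/5) + 30*sqrt(7 + 14/5)) = -43187 - (2*(49/5) + 30*sqrt(49/5)) = -43187 - (98/5 + 30*(7*sqrt(5)/5)) = -43187 - (98/5 + 42*sqrt(5)) = -43187 + (-98/5 - 42*sqrt(5)) = -216033/5 - 42*sqrt(5)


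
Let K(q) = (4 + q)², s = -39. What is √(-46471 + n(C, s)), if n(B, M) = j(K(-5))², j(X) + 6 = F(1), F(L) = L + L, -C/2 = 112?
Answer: I*√46455 ≈ 215.53*I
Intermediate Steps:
C = -224 (C = -2*112 = -224)
F(L) = 2*L
j(X) = -4 (j(X) = -6 + 2*1 = -6 + 2 = -4)
n(B, M) = 16 (n(B, M) = (-4)² = 16)
√(-46471 + n(C, s)) = √(-46471 + 16) = √(-46455) = I*√46455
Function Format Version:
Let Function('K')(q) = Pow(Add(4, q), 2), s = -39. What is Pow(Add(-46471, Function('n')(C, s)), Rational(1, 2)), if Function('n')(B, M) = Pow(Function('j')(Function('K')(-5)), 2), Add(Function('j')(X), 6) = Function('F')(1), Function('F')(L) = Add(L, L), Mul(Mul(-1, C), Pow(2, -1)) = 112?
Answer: Mul(I, Pow(46455, Rational(1, 2))) ≈ Mul(215.53, I)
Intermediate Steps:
C = -224 (C = Mul(-2, 112) = -224)
Function('F')(L) = Mul(2, L)
Function('j')(X) = -4 (Function('j')(X) = Add(-6, Mul(2, 1)) = Add(-6, 2) = -4)
Function('n')(B, M) = 16 (Function('n')(B, M) = Pow(-4, 2) = 16)
Pow(Add(-46471, Function('n')(C, s)), Rational(1, 2)) = Pow(Add(-46471, 16), Rational(1, 2)) = Pow(-46455, Rational(1, 2)) = Mul(I, Pow(46455, Rational(1, 2)))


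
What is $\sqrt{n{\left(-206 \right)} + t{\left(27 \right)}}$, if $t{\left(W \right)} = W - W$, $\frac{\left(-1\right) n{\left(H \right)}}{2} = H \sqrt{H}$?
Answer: $2 \sqrt[4]{2} \cdot 103^{\frac{3}{4}} \sqrt{i} \approx 54.375 + 54.375 i$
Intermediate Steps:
$n{\left(H \right)} = - 2 H^{\frac{3}{2}}$ ($n{\left(H \right)} = - 2 H \sqrt{H} = - 2 H^{\frac{3}{2}}$)
$t{\left(W \right)} = 0$
$\sqrt{n{\left(-206 \right)} + t{\left(27 \right)}} = \sqrt{- 2 \left(-206\right)^{\frac{3}{2}} + 0} = \sqrt{- 2 \left(- 206 i \sqrt{206}\right) + 0} = \sqrt{412 i \sqrt{206} + 0} = \sqrt{412 i \sqrt{206}} = 2 \sqrt[4]{2} \cdot 103^{\frac{3}{4}} \sqrt{i}$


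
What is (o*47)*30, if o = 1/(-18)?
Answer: -235/3 ≈ -78.333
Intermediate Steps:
o = -1/18 ≈ -0.055556
(o*47)*30 = -1/18*47*30 = -47/18*30 = -235/3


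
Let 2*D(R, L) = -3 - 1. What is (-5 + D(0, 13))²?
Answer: 49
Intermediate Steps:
D(R, L) = -2 (D(R, L) = (-3 - 1)/2 = (½)*(-4) = -2)
(-5 + D(0, 13))² = (-5 - 2)² = (-7)² = 49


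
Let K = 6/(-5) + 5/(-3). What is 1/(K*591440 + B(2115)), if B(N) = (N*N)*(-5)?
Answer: -3/72184759 ≈ -4.1560e-8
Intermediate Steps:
B(N) = -5*N² (B(N) = N²*(-5) = -5*N²)
K = -43/15 (K = 6*(-⅕) + 5*(-⅓) = -6/5 - 5/3 = -43/15 ≈ -2.8667)
1/(K*591440 + B(2115)) = 1/(-43/15*591440 - 5*2115²) = 1/(-5086384/3 - 5*4473225) = 1/(-5086384/3 - 22366125) = 1/(-72184759/3) = -3/72184759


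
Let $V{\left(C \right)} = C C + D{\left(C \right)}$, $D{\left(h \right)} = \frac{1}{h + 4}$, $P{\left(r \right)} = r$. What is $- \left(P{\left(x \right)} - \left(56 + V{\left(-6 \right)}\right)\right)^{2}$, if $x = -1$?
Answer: $- \frac{34225}{4} \approx -8556.3$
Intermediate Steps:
$D{\left(h \right)} = \frac{1}{4 + h}$
$V{\left(C \right)} = C^{2} + \frac{1}{4 + C}$ ($V{\left(C \right)} = C C + \frac{1}{4 + C} = C^{2} + \frac{1}{4 + C}$)
$- \left(P{\left(x \right)} - \left(56 + V{\left(-6 \right)}\right)\right)^{2} = - \left(-1 - \left(56 + \frac{1 + \left(-6\right)^{2} \left(4 - 6\right)}{4 - 6}\right)\right)^{2} = - \left(-1 - \left(56 + \frac{1 + 36 \left(-2\right)}{-2}\right)\right)^{2} = - \left(-1 - \left(56 - \frac{1 - 72}{2}\right)\right)^{2} = - \left(-1 - \left(56 - - \frac{71}{2}\right)\right)^{2} = - \left(-1 - \frac{183}{2}\right)^{2} = - \left(- \frac{185}{2}\right)^{2} = \left(-1\right) \frac{34225}{4} = - \frac{34225}{4}$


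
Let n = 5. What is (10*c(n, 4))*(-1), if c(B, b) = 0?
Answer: 0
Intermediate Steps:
(10*c(n, 4))*(-1) = (10*0)*(-1) = 0*(-1) = 0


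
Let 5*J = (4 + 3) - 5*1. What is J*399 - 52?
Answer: 538/5 ≈ 107.60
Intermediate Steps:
J = 2/5 (J = ((4 + 3) - 5*1)/5 = (7 - 5)/5 = (1/5)*2 = 2/5 ≈ 0.40000)
J*399 - 52 = (2/5)*399 - 52 = 798/5 - 52 = 538/5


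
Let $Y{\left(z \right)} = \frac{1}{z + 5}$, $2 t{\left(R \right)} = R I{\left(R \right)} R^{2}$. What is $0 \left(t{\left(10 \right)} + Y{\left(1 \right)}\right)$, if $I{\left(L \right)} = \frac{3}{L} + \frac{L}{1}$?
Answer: $0$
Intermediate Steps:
$I{\left(L \right)} = L + \frac{3}{L}$ ($I{\left(L \right)} = \frac{3}{L} + L 1 = \frac{3}{L} + L = L + \frac{3}{L}$)
$t{\left(R \right)} = \frac{R^{3} \left(R + \frac{3}{R}\right)}{2}$ ($t{\left(R \right)} = \frac{R \left(R + \frac{3}{R}\right) R^{2}}{2} = \frac{R R^{2} \left(R + \frac{3}{R}\right)}{2} = \frac{R^{3} \left(R + \frac{3}{R}\right)}{2}$)
$Y{\left(z \right)} = \frac{1}{5 + z}$
$0 \left(t{\left(10 \right)} + Y{\left(1 \right)}\right) = 0 \left(\frac{10^{2} \left(3 + 10^{2}\right)}{2} + \frac{1}{5 + 1}\right) = 0 \left(\frac{1}{2} \cdot 100 \left(3 + 100\right) + \frac{1}{6}\right) = 0 \left(\frac{1}{2} \cdot 100 \cdot 103 + \frac{1}{6}\right) = 0 \left(5150 + \frac{1}{6}\right) = 0 \cdot \frac{30901}{6} = 0$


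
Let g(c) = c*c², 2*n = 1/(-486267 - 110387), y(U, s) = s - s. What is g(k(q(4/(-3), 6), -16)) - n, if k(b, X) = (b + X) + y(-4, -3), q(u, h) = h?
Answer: -1193307999/1193308 ≈ -1000.0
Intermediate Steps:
y(U, s) = 0
k(b, X) = X + b (k(b, X) = (b + X) + 0 = (X + b) + 0 = X + b)
n = -1/1193308 (n = 1/(2*(-486267 - 110387)) = (½)/(-596654) = (½)*(-1/596654) = -1/1193308 ≈ -8.3801e-7)
g(c) = c³
g(k(q(4/(-3), 6), -16)) - n = (-16 + 6)³ - 1*(-1/1193308) = (-10)³ + 1/1193308 = -1000 + 1/1193308 = -1193307999/1193308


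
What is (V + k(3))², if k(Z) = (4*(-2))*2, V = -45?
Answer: 3721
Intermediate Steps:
k(Z) = -16 (k(Z) = -8*2 = -16)
(V + k(3))² = (-45 - 16)² = (-61)² = 3721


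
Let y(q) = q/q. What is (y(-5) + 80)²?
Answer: 6561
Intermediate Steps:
y(q) = 1
(y(-5) + 80)² = (1 + 80)² = 81² = 6561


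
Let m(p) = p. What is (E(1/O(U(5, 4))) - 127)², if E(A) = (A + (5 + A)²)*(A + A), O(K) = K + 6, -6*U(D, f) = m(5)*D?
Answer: 15275229649/1771561 ≈ 8622.5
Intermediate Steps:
U(D, f) = -5*D/6
O(K) = 6 + K
E(A) = 2*A*(A + (5 + A)²) (E(A) = (A + (5 + A)²)*(2*A) = 2*A*(A + (5 + A)²))
(E(1/O(U(5, 4))) - 127)² = (2*(1/(6 - ⅚*5) + (5 + 1/(6 - ⅚*5))²)/(6 - ⅚*5) - 127)² = (2*(1/(6 - 25/6) + (5 + 1/(6 - 25/6))²)/(6 - 25/6) - 127)² = (2*(1/(11/6) + (5 + 1/(11/6))²)/(11/6) - 127)² = (2*(6/11)*(6/11 + (5 + 6/11)²) - 127)² = (2*(6/11)*(6/11 + (61/11)²) - 127)² = (2*(6/11)*(6/11 + 3721/121) - 127)² = (2*(6/11)*(3787/121) - 127)² = (45444/1331 - 127)² = (-123593/1331)² = 15275229649/1771561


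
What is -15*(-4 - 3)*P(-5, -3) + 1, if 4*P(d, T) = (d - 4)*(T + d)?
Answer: 1891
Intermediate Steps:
P(d, T) = (-4 + d)*(T + d)/4 (P(d, T) = ((d - 4)*(T + d))/4 = ((-4 + d)*(T + d))/4 = (-4 + d)*(T + d)/4)
-15*(-4 - 3)*P(-5, -3) + 1 = -15*(-4 - 3)*(-1*(-3) - 1*(-5) + (1/4)*(-5)**2 + (1/4)*(-3)*(-5)) + 1 = -(-105)*(3 + 5 + (1/4)*25 + 15/4) + 1 = -(-105)*(3 + 5 + 25/4 + 15/4) + 1 = -(-105)*18 + 1 = -15*(-126) + 1 = 1890 + 1 = 1891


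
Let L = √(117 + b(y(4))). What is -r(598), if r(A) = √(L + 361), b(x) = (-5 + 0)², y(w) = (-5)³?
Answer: -√(361 + √142) ≈ -19.311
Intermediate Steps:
y(w) = -125
b(x) = 25 (b(x) = (-5)² = 25)
L = √142 (L = √(117 + 25) = √142 ≈ 11.916)
r(A) = √(361 + √142) (r(A) = √(√142 + 361) = √(361 + √142))
-r(598) = -√(361 + √142)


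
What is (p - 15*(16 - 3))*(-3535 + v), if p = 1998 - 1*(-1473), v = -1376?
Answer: -16088436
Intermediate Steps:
p = 3471 (p = 1998 + 1473 = 3471)
(p - 15*(16 - 3))*(-3535 + v) = (3471 - 15*(16 - 3))*(-3535 - 1376) = (3471 - 15*13)*(-4911) = (3471 - 195)*(-4911) = 3276*(-4911) = -16088436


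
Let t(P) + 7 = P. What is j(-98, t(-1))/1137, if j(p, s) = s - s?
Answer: 0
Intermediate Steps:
t(P) = -7 + P
j(p, s) = 0
j(-98, t(-1))/1137 = 0/1137 = 0*(1/1137) = 0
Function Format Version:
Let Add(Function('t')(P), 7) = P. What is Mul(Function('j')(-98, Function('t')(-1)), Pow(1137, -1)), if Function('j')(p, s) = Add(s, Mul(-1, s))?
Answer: 0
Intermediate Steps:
Function('t')(P) = Add(-7, P)
Function('j')(p, s) = 0
Mul(Function('j')(-98, Function('t')(-1)), Pow(1137, -1)) = Mul(0, Pow(1137, -1)) = Mul(0, Rational(1, 1137)) = 0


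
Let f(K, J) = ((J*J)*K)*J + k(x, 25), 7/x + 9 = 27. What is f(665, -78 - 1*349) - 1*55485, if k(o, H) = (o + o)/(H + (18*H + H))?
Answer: -232979790059993/4500 ≈ -5.1773e+10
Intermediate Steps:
x = 7/18 (x = 7/(-9 + 27) = 7/18 ≈ 0.38889)
k(o, H) = o/(10*H) (k(o, H) = (2*o)/(H + 19*H) = (2*o)/((20*H)) = (2*o)*(1/(20*H)) = o/(10*H))
f(K, J) = 7/4500 + K*J³ (f(K, J) = ((J*J)*K)*J + (⅒)*(7/18)/25 = (J²*K)*J + (⅒)*(7/18)*(1/25) = (K*J²)*J + 7/4500 = K*J³ + 7/4500 = 7/4500 + K*J³)
f(665, -78 - 1*349) - 1*55485 = (7/4500 + 665*(-78 - 1*349)³) - 1*55485 = (7/4500 + 665*(-78 - 349)³) - 55485 = (7/4500 + 665*(-427)³) - 55485 = (7/4500 + 665*(-77854483)) - 55485 = (7/4500 - 51773231195) - 55485 = -232979540377493/4500 - 55485 = -232979790059993/4500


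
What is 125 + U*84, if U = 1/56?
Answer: 253/2 ≈ 126.50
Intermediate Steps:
U = 1/56 ≈ 0.017857
125 + U*84 = 125 + (1/56)*84 = 125 + 3/2 = 253/2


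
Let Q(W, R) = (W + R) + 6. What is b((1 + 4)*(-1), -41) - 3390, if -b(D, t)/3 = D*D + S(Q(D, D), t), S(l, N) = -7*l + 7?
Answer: -3570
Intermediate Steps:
Q(W, R) = 6 + R + W (Q(W, R) = (R + W) + 6 = 6 + R + W)
S(l, N) = 7 - 7*l
b(D, t) = 105 - 3*D² + 42*D (b(D, t) = -3*(D*D + (7 - 7*(6 + D + D))) = -3*(D² + (7 - 7*(6 + 2*D))) = -3*(D² + (7 + (-42 - 14*D))) = -3*(D² + (-35 - 14*D)) = -3*(-35 + D² - 14*D) = 105 - 3*D² + 42*D)
b((1 + 4)*(-1), -41) - 3390 = (105 - 3*(1 + 4)² + 42*((1 + 4)*(-1))) - 3390 = (105 - 3*(5*(-1))² + 42*(5*(-1))) - 3390 = (105 - 3*(-5)² + 42*(-5)) - 3390 = (105 - 3*25 - 210) - 3390 = (105 - 75 - 210) - 3390 = -180 - 3390 = -3570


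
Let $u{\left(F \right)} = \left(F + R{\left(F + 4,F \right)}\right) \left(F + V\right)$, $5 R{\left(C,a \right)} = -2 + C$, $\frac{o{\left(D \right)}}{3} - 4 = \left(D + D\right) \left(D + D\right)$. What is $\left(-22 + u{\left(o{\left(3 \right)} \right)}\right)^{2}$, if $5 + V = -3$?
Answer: $\frac{6521208516}{25} \approx 2.6085 \cdot 10^{8}$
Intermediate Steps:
$V = -8$ ($V = -5 - 3 = -8$)
$o{\left(D \right)} = 12 + 12 D^{2}$ ($o{\left(D \right)} = 12 + 3 \left(D + D\right) \left(D + D\right) = 12 + 3 \cdot 2 D 2 D = 12 + 3 \cdot 4 D^{2} = 12 + 12 D^{2}$)
$R{\left(C,a \right)} = - \frac{2}{5} + \frac{C}{5}$ ($R{\left(C,a \right)} = \frac{-2 + C}{5} = - \frac{2}{5} + \frac{C}{5}$)
$u{\left(F \right)} = \left(-8 + F\right) \left(\frac{2}{5} + \frac{6 F}{5}\right)$ ($u{\left(F \right)} = \left(F + \left(- \frac{2}{5} + \frac{F + 4}{5}\right)\right) \left(F - 8\right) = \left(F + \left(- \frac{2}{5} + \frac{4 + F}{5}\right)\right) \left(-8 + F\right) = \left(F + \left(- \frac{2}{5} + \left(\frac{4}{5} + \frac{F}{5}\right)\right)\right) \left(-8 + F\right) = \left(F + \left(\frac{2}{5} + \frac{F}{5}\right)\right) \left(-8 + F\right) = \left(\frac{2}{5} + \frac{6 F}{5}\right) \left(-8 + F\right) = \left(-8 + F\right) \left(\frac{2}{5} + \frac{6 F}{5}\right)$)
$\left(-22 + u{\left(o{\left(3 \right)} \right)}\right)^{2} = \left(-22 - \left(\frac{16}{5} - \frac{6 \left(12 + 12 \cdot 3^{2}\right)^{2}}{5} + \frac{46 \left(12 + 12 \cdot 3^{2}\right)}{5}\right)\right)^{2} = \left(-22 - \left(\frac{16}{5} - \frac{6 \left(12 + 12 \cdot 9\right)^{2}}{5} + \frac{46 \left(12 + 12 \cdot 9\right)}{5}\right)\right)^{2} = \left(-22 - \left(\frac{16}{5} - \frac{6 \left(12 + 108\right)^{2}}{5} + \frac{46 \left(12 + 108\right)}{5}\right)\right)^{2} = \left(-22 - \left(\frac{5536}{5} - 17280\right)\right)^{2} = \left(-22 - - \frac{80864}{5}\right)^{2} = \left(-22 + \frac{80864}{5}\right)^{2} = \left(\frac{80754}{5}\right)^{2} = \frac{6521208516}{25}$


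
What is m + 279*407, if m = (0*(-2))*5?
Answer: 113553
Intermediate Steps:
m = 0 (m = 0*5 = 0)
m + 279*407 = 0 + 279*407 = 0 + 113553 = 113553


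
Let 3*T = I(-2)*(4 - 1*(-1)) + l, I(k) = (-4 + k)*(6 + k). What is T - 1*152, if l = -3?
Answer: -193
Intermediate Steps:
T = -41 (T = ((-24 + (-2)**2 + 2*(-2))*(4 - 1*(-1)) - 3)/3 = ((-24 + 4 - 4)*(4 + 1) - 3)/3 = (-24*5 - 3)/3 = (-120 - 3)/3 = (1/3)*(-123) = -41)
T - 1*152 = -41 - 1*152 = -41 - 152 = -193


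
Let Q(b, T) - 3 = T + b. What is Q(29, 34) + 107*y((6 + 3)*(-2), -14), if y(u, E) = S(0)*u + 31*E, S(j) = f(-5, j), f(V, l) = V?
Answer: -36742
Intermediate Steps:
S(j) = -5
Q(b, T) = 3 + T + b (Q(b, T) = 3 + (T + b) = 3 + T + b)
y(u, E) = -5*u + 31*E
Q(29, 34) + 107*y((6 + 3)*(-2), -14) = (3 + 34 + 29) + 107*(-5*(6 + 3)*(-2) + 31*(-14)) = 66 + 107*(-45*(-2) - 434) = 66 + 107*(-5*(-18) - 434) = 66 + 107*(90 - 434) = 66 + 107*(-344) = 66 - 36808 = -36742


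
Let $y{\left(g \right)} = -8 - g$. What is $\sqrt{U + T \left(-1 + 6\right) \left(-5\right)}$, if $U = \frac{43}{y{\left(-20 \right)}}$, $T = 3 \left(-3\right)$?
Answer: $\frac{\sqrt{8229}}{6} \approx 15.119$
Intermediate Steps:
$T = -9$
$U = \frac{43}{12}$ ($U = \frac{43}{-8 - -20} = \frac{43}{-8 + 20} = \frac{43}{12} \approx 3.5833$)
$\sqrt{U + T \left(-1 + 6\right) \left(-5\right)} = \sqrt{\frac{43}{12} - 9 \left(-1 + 6\right) \left(-5\right)} = \sqrt{\frac{43}{12} - 9 \cdot 5 \left(-5\right)} = \sqrt{\frac{43}{12} - -225} = \sqrt{\frac{43}{12} + 225} = \sqrt{\frac{2743}{12}} = \frac{\sqrt{8229}}{6}$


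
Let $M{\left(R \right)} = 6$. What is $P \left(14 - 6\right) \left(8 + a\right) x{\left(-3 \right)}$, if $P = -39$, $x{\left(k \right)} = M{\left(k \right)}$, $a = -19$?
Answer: $20592$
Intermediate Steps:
$x{\left(k \right)} = 6$
$P \left(14 - 6\right) \left(8 + a\right) x{\left(-3 \right)} = - 39 \left(14 - 6\right) \left(8 - 19\right) 6 = - 39 \cdot 8 \left(-11\right) 6 = \left(-39\right) \left(-88\right) 6 = 3432 \cdot 6 = 20592$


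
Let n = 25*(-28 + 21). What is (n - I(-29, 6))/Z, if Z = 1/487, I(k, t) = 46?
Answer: -107627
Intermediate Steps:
n = -175 (n = 25*(-7) = -175)
Z = 1/487 ≈ 0.0020534
(n - I(-29, 6))/Z = (-175 - 1*46)/(1/487) = (-175 - 46)*487 = -221*487 = -107627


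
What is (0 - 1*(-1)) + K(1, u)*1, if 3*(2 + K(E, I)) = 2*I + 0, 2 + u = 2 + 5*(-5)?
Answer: -53/3 ≈ -17.667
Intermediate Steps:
u = -25 (u = -2 + (2 + 5*(-5)) = -2 + (2 - 25) = -2 - 23 = -25)
K(E, I) = -2 + 2*I/3 (K(E, I) = -2 + (2*I + 0)/3 = -2 + (2*I)/3 = -2 + 2*I/3)
(0 - 1*(-1)) + K(1, u)*1 = (0 - 1*(-1)) + (-2 + (2/3)*(-25))*1 = (0 + 1) + (-2 - 50/3)*1 = 1 - 56/3*1 = 1 - 56/3 = -53/3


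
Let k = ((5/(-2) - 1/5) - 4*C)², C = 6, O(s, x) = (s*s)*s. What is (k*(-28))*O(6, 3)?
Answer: -107788968/25 ≈ -4.3116e+6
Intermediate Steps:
O(s, x) = s³ (O(s, x) = s²*s = s³)
k = 71289/100 (k = ((5/(-2) - 1/5) - 4*6)² = ((5*(-½) - 1*⅕) - 24)² = ((-5/2 - ⅕) - 24)² = (-27/10 - 24)² = (-267/10)² = 71289/100 ≈ 712.89)
(k*(-28))*O(6, 3) = ((71289/100)*(-28))*6³ = -499023/25*216 = -107788968/25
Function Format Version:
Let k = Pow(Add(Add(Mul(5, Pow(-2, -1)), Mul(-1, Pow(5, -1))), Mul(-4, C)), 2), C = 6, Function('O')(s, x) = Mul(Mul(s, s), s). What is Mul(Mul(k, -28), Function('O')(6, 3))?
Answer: Rational(-107788968, 25) ≈ -4.3116e+6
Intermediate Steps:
Function('O')(s, x) = Pow(s, 3) (Function('O')(s, x) = Mul(Pow(s, 2), s) = Pow(s, 3))
k = Rational(71289, 100) (k = Pow(Add(Add(Mul(5, Pow(-2, -1)), Mul(-1, Pow(5, -1))), Mul(-4, 6)), 2) = Pow(Add(Add(Mul(5, Rational(-1, 2)), Mul(-1, Rational(1, 5))), -24), 2) = Pow(Add(Add(Rational(-5, 2), Rational(-1, 5)), -24), 2) = Pow(Add(Rational(-27, 10), -24), 2) = Pow(Rational(-267, 10), 2) = Rational(71289, 100) ≈ 712.89)
Mul(Mul(k, -28), Function('O')(6, 3)) = Mul(Mul(Rational(71289, 100), -28), Pow(6, 3)) = Mul(Rational(-499023, 25), 216) = Rational(-107788968, 25)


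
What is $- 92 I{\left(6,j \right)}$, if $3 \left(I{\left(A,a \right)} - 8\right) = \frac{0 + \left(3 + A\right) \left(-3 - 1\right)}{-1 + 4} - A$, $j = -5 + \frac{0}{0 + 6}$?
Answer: $-184$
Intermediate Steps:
$j = -5$ ($j = -5 + \frac{0}{6} = -5 + 0 \cdot \frac{1}{6} = -5 + 0 = -5$)
$I{\left(A,a \right)} = \frac{20}{3} - \frac{7 A}{9}$ ($I{\left(A,a \right)} = 8 + \frac{\frac{0 + \left(3 + A\right) \left(-3 - 1\right)}{-1 + 4} - A}{3} = 8 + \frac{\frac{0 + \left(3 + A\right) \left(-4\right)}{3} - A}{3} = 8 + \frac{\left(0 - \left(12 + 4 A\right)\right) \frac{1}{3} - A}{3} = 8 + \frac{\left(-12 - 4 A\right) \frac{1}{3} - A}{3} = 8 + \frac{\left(-4 - \frac{4 A}{3}\right) - A}{3} = 8 + \frac{-4 - \frac{7 A}{3}}{3} = 8 - \left(\frac{4}{3} + \frac{7 A}{9}\right) = \frac{20}{3} - \frac{7 A}{9}$)
$- 92 I{\left(6,j \right)} = - 92 \left(\frac{20}{3} - \frac{14}{3}\right) = \left(-92\right) 2 = -184$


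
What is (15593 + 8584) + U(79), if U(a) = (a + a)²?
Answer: 49141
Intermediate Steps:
U(a) = 4*a² (U(a) = (2*a)² = 4*a²)
(15593 + 8584) + U(79) = (15593 + 8584) + 4*79² = 24177 + 4*6241 = 24177 + 24964 = 49141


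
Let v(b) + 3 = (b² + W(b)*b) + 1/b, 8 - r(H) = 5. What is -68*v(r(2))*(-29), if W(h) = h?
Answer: 90712/3 ≈ 30237.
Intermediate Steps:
r(H) = 3 (r(H) = 8 - 1*5 = 8 - 5 = 3)
v(b) = -3 + 1/b + 2*b² (v(b) = -3 + ((b² + b*b) + 1/b) = -3 + ((b² + b²) + 1/b) = -3 + (2*b² + 1/b) = -3 + (1/b + 2*b²) = -3 + 1/b + 2*b²)
-68*v(r(2))*(-29) = -68*(-3 + 1/3 + 2*3²)*(-29) = -68*(-3 + ⅓ + 2*9)*(-29) = -68*(-3 + ⅓ + 18)*(-29) = -68*46/3*(-29) = -3128/3*(-29) = 90712/3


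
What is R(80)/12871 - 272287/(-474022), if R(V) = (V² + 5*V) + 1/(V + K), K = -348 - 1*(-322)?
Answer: 90827518795/82365351687 ≈ 1.1027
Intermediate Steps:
K = -26 (K = -348 + 322 = -26)
R(V) = V² + 1/(-26 + V) + 5*V (R(V) = (V² + 5*V) + 1/(V - 26) = (V² + 5*V) + 1/(-26 + V) = V² + 1/(-26 + V) + 5*V)
R(80)/12871 - 272287/(-474022) = ((1 + 80³ - 130*80 - 21*80²)/(-26 + 80))/12871 - 272287/(-474022) = ((1 + 512000 - 10400 - 21*6400)/54)*(1/12871) - 272287*(-1/474022) = ((1 + 512000 - 10400 - 134400)/54)*(1/12871) + 272287/474022 = ((1/54)*367201)*(1/12871) + 272287/474022 = (367201/54)*(1/12871) + 272287/474022 = 367201/695034 + 272287/474022 = 90827518795/82365351687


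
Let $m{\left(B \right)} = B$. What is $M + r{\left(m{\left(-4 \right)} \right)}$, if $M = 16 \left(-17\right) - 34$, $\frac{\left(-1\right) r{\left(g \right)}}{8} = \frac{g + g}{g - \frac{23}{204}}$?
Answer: $- \frac{269790}{839} \approx -321.56$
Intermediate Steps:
$r{\left(g \right)} = - \frac{16 g}{- \frac{23}{204} + g}$ ($r{\left(g \right)} = - 8 \frac{g + g}{g - \frac{23}{204}} = - 8 \frac{2 g}{g - \frac{23}{204}} = - 8 \frac{2 g}{- \frac{23}{204} + g} = - \frac{16 g}{- \frac{23}{204} + g}$)
$M = -306$ ($M = -272 - 34 = -306$)
$M + r{\left(m{\left(-4 \right)} \right)} = -306 - - \frac{13056}{-23 + 204 \left(-4\right)} = -306 - - \frac{13056}{-23 - 816} = -306 - - \frac{13056}{-839} = -306 - \left(-13056\right) \left(- \frac{1}{839}\right) = -306 - \frac{13056}{839} = - \frac{269790}{839}$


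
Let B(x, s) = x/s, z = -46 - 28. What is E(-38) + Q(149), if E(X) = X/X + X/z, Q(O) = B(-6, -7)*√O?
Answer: 56/37 + 6*√149/7 ≈ 11.976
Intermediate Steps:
z = -74
Q(O) = 6*√O/7 (Q(O) = (-6/(-7))*√O = (-6*(-⅐))*√O = 6*√O/7)
E(X) = 1 - X/74 (E(X) = X/X + X/(-74) = 1 + X*(-1/74) = 1 - X/74)
E(-38) + Q(149) = (1 - 1/74*(-38)) + 6*√149/7 = (1 + 19/37) + 6*√149/7 = 56/37 + 6*√149/7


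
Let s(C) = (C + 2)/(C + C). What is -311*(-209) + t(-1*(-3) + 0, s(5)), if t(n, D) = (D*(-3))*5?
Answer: 129977/2 ≈ 64989.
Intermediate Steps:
s(C) = (2 + C)/(2*C) (s(C) = (2 + C)/((2*C)) = (2 + C)*(1/(2*C)) = (2 + C)/(2*C))
t(n, D) = -15*D (t(n, D) = -3*D*5 = -15*D)
-311*(-209) + t(-1*(-3) + 0, s(5)) = -311*(-209) - 15*(2 + 5)/(2*5) = 64999 - 15*7/(2*5) = 64999 - 15*7/10 = 64999 - 21/2 = 129977/2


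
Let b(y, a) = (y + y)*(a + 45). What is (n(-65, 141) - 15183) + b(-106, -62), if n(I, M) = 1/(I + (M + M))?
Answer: -2512642/217 ≈ -11579.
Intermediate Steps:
b(y, a) = 2*y*(45 + a) (b(y, a) = (2*y)*(45 + a) = 2*y*(45 + a))
n(I, M) = 1/(I + 2*M)
(n(-65, 141) - 15183) + b(-106, -62) = (1/(-65 + 2*141) - 15183) + 2*(-106)*(45 - 62) = (1/(-65 + 282) - 15183) + 2*(-106)*(-17) = (1/217 - 15183) + 3604 = -3294710/217 + 3604 = -2512642/217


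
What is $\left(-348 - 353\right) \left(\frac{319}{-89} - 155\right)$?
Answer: $\frac{9893914}{89} \approx 1.1117 \cdot 10^{5}$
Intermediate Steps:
$\left(-348 - 353\right) \left(\frac{319}{-89} - 155\right) = - 701 \left(319 \left(- \frac{1}{89}\right) - 155\right) = - 701 \left(- \frac{319}{89} - 155\right) = \left(-701\right) \left(- \frac{14114}{89}\right) = \frac{9893914}{89}$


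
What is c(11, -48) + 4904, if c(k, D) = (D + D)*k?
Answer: 3848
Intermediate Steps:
c(k, D) = 2*D*k (c(k, D) = (2*D)*k = 2*D*k)
c(11, -48) + 4904 = 2*(-48)*11 + 4904 = -1056 + 4904 = 3848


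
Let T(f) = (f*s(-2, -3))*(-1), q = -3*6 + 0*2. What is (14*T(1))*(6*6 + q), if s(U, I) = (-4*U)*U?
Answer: 4032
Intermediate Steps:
q = -18 (q = -18 + 0 = -18)
s(U, I) = -4*U**2
T(f) = 16*f (T(f) = (f*(-4*(-2)**2))*(-1) = (f*(-4*4))*(-1) = (f*(-16))*(-1) = -16*f*(-1) = 16*f)
(14*T(1))*(6*6 + q) = (14*(16*1))*(6*6 - 18) = (14*16)*(36 - 18) = 224*18 = 4032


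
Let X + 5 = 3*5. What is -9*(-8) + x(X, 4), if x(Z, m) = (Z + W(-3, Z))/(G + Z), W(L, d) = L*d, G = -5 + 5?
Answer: 70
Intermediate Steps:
G = 0
X = 10 (X = -5 + 3*5 = -5 + 15 = 10)
x(Z, m) = -2 (x(Z, m) = (Z - 3*Z)/(0 + Z) = (-2*Z)/Z = -2)
-9*(-8) + x(X, 4) = -9*(-8) - 2 = 72 - 2 = 70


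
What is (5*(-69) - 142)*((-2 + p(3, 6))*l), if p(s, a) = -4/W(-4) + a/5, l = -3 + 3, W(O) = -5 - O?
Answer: 0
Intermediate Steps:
l = 0
p(s, a) = 4 + a/5 (p(s, a) = -4/(-5 - 1*(-4)) + a/5 = -4/(-5 + 4) + a*(⅕) = -4/(-1) + a/5 = -4*(-1) + a/5 = 4 + a/5)
(5*(-69) - 142)*((-2 + p(3, 6))*l) = (5*(-69) - 142)*((-2 + (4 + (⅕)*6))*0) = (-345 - 142)*((-2 + (4 + 6/5))*0) = -487*(-2 + 26/5)*0 = -7792*0/5 = -487*0 = 0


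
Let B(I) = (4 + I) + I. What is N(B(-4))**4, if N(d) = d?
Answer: 256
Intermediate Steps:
B(I) = 4 + 2*I
N(B(-4))**4 = (4 + 2*(-4))**4 = (4 - 8)**4 = (-4)**4 = 256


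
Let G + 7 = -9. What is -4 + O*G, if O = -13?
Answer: 204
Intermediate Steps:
G = -16 (G = -7 - 9 = -16)
-4 + O*G = -4 - 13*(-16) = -4 + 208 = 204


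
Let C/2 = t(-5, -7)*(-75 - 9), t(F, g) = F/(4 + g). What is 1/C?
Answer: -1/280 ≈ -0.0035714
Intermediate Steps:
C = -280 (C = 2*((-5/(4 - 7))*(-75 - 9)) = 2*(-5/(-3)*(-84)) = 2*(-5*(-⅓)*(-84)) = 2*((5/3)*(-84)) = 2*(-140) = -280)
1/C = 1/(-280) = -1/280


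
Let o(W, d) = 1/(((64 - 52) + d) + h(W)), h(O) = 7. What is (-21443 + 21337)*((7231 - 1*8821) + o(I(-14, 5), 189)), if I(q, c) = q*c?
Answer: 17528107/104 ≈ 1.6854e+5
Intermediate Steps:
I(q, c) = c*q
o(W, d) = 1/(19 + d) (o(W, d) = 1/(((64 - 52) + d) + 7) = 1/((12 + d) + 7) = 1/(19 + d))
(-21443 + 21337)*((7231 - 1*8821) + o(I(-14, 5), 189)) = (-21443 + 21337)*((7231 - 1*8821) + 1/(19 + 189)) = -106*((7231 - 8821) + 1/208) = -106*(-1590 + 1/208) = -106*(-330719/208) = 17528107/104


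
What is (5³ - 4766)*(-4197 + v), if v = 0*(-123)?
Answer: 19478277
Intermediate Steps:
v = 0
(5³ - 4766)*(-4197 + v) = (5³ - 4766)*(-4197 + 0) = (125 - 4766)*(-4197) = -4641*(-4197) = 19478277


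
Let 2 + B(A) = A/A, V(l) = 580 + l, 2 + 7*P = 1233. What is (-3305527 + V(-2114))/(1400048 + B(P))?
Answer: -3307061/1400047 ≈ -2.3621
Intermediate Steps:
P = 1231/7 (P = -2/7 + (⅐)*1233 = -2/7 + 1233/7 = 1231/7 ≈ 175.86)
B(A) = -1 (B(A) = -2 + A/A = -2 + 1 = -1)
(-3305527 + V(-2114))/(1400048 + B(P)) = (-3305527 + (580 - 2114))/(1400048 - 1) = (-3305527 - 1534)/1400047 = -3307061*1/1400047 = -3307061/1400047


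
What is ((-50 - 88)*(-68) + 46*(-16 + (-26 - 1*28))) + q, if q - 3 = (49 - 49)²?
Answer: 6167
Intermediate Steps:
q = 3 (q = 3 + (49 - 49)² = 3 + 0² = 3 + 0 = 3)
((-50 - 88)*(-68) + 46*(-16 + (-26 - 1*28))) + q = ((-50 - 88)*(-68) + 46*(-16 + (-26 - 1*28))) + 3 = (-138*(-68) + 46*(-16 + (-26 - 28))) + 3 = (9384 + 46*(-16 - 54)) + 3 = (9384 + 46*(-70)) + 3 = (9384 - 3220) + 3 = 6164 + 3 = 6167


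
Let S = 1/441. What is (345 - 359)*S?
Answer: -2/63 ≈ -0.031746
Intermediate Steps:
S = 1/441 ≈ 0.0022676
(345 - 359)*S = (345 - 359)*(1/441) = -14*1/441 = -2/63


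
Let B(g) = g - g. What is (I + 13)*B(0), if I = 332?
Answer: 0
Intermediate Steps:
B(g) = 0
(I + 13)*B(0) = (332 + 13)*0 = 345*0 = 0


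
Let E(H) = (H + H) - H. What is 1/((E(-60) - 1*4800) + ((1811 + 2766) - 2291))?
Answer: -1/2574 ≈ -0.00038850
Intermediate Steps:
E(H) = H (E(H) = 2*H - H = H)
1/((E(-60) - 1*4800) + ((1811 + 2766) - 2291)) = 1/((-60 - 1*4800) + ((1811 + 2766) - 2291)) = 1/((-60 - 4800) + (4577 - 2291)) = 1/(-4860 + 2286) = 1/(-2574) = -1/2574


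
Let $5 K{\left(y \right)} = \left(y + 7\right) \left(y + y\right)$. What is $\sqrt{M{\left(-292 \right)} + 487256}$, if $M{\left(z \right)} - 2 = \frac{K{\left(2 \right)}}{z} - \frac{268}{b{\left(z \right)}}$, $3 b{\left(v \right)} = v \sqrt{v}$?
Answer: $\frac{\sqrt{259659775060 - 10050 i \sqrt{73}}}{730} \approx 698.04 - 0.00011542 i$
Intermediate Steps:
$K{\left(y \right)} = \frac{2 y \left(7 + y\right)}{5}$ ($K{\left(y \right)} = \frac{\left(y + 7\right) \left(y + y\right)}{5} = \frac{\left(7 + y\right) 2 y}{5} = \frac{2 y \left(7 + y\right)}{5}$)
$b{\left(v \right)} = \frac{v^{\frac{3}{2}}}{3}$ ($b{\left(v \right)} = \frac{v \sqrt{v}}{3} = \frac{v^{\frac{3}{2}}}{3}$)
$M{\left(z \right)} = 2 - \frac{804}{z^{\frac{3}{2}}} + \frac{36}{5 z}$ ($M{\left(z \right)} = 2 - \left(268 \frac{3}{z^{\frac{3}{2}}} - \frac{\frac{2}{5} \cdot 2 \left(7 + 2\right)}{z}\right) = 2 + \left(\frac{\frac{2}{5} \cdot 2 \cdot 9}{z} - 268 \frac{3}{z^{\frac{3}{2}}}\right) = 2 + \left(\frac{36}{5 z} - \frac{804}{z^{\frac{3}{2}}}\right) = 2 + \left(- \frac{804}{z^{\frac{3}{2}}} + \frac{36}{5 z}\right) = 2 - \frac{804}{z^{\frac{3}{2}}} + \frac{36}{5 z}$)
$\sqrt{M{\left(-292 \right)} + 487256} = \sqrt{\left(2 - \frac{804}{\left(-584\right) i \sqrt{73}} + \frac{36}{5 \left(-292\right)}\right) + 487256} = \sqrt{\left(2 - 804 \frac{i \sqrt{73}}{42632} + \frac{36}{5} \left(- \frac{1}{292}\right)\right) + 487256} = \sqrt{\left(2 - \frac{201 i \sqrt{73}}{10658} - \frac{9}{365}\right) + 487256} = \sqrt{\left(\frac{721}{365} - \frac{201 i \sqrt{73}}{10658}\right) + 487256} = \sqrt{\frac{177849161}{365} - \frac{201 i \sqrt{73}}{10658}}$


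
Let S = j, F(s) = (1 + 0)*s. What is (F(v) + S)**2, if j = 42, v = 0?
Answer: 1764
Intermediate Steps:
F(s) = s (F(s) = 1*s = s)
S = 42
(F(v) + S)**2 = (0 + 42)**2 = 42**2 = 1764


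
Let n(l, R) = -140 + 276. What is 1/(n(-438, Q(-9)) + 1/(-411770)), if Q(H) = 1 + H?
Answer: 411770/56000719 ≈ 0.0073529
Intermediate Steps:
n(l, R) = 136
1/(n(-438, Q(-9)) + 1/(-411770)) = 1/(136 + 1/(-411770)) = 1/(136 - 1/411770) = 1/(56000719/411770) = 411770/56000719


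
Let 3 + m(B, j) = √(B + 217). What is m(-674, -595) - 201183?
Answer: -201186 + I*√457 ≈ -2.0119e+5 + 21.378*I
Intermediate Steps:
m(B, j) = -3 + √(217 + B) (m(B, j) = -3 + √(B + 217) = -3 + √(217 + B))
m(-674, -595) - 201183 = (-3 + √(217 - 674)) - 201183 = (-3 + √(-457)) - 201183 = (-3 + I*√457) - 201183 = -201186 + I*√457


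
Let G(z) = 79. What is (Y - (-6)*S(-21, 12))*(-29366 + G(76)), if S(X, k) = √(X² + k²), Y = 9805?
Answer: -287159035 - 527166*√65 ≈ -2.9141e+8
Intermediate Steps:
(Y - (-6)*S(-21, 12))*(-29366 + G(76)) = (9805 - (-6)*√((-21)² + 12²))*(-29366 + 79) = (9805 - (-6)*√(441 + 144))*(-29287) = (9805 - (-6)*√585)*(-29287) = (9805 - (-6)*3*√65)*(-29287) = (9805 - (-18)*√65)*(-29287) = (9805 + 18*√65)*(-29287) = -287159035 - 527166*√65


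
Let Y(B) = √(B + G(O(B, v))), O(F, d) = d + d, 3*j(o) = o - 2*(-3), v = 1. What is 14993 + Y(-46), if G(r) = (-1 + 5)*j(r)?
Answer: 14993 + I*√318/3 ≈ 14993.0 + 5.9442*I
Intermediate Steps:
j(o) = 2 + o/3 (j(o) = (o - 2*(-3))/3 = (o + 6)/3 = (6 + o)/3 = 2 + o/3)
O(F, d) = 2*d
G(r) = 8 + 4*r/3 (G(r) = (-1 + 5)*(2 + r/3) = 4*(2 + r/3) = 8 + 4*r/3)
Y(B) = √(32/3 + B) (Y(B) = √(B + (8 + 4*(2*1)/3)) = √(B + (8 + (4/3)*2)) = √(B + (8 + 8/3)) = √(B + 32/3) = √(32/3 + B))
14993 + Y(-46) = 14993 + √(96 + 9*(-46))/3 = 14993 + √(96 - 414)/3 = 14993 + √(-318)/3 = 14993 + (I*√318)/3 = 14993 + I*√318/3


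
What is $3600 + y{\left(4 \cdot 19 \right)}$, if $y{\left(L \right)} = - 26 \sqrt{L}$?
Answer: $3600 - 52 \sqrt{19} \approx 3373.3$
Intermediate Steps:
$3600 + y{\left(4 \cdot 19 \right)} = 3600 - 26 \sqrt{4 \cdot 19} = 3600 - 26 \sqrt{76} = 3600 - 26 \cdot 2 \sqrt{19} = 3600 - 52 \sqrt{19}$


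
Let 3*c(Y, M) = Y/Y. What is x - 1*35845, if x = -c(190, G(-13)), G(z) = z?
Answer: -107536/3 ≈ -35845.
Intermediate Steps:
c(Y, M) = ⅓ (c(Y, M) = (Y/Y)/3 = (⅓)*1 = ⅓)
x = -⅓ (x = -1*⅓ = -⅓ ≈ -0.33333)
x - 1*35845 = -⅓ - 1*35845 = -⅓ - 35845 = -107536/3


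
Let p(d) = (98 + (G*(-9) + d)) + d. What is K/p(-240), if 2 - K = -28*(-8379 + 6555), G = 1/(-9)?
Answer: 51070/381 ≈ 134.04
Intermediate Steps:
G = -1/9 ≈ -0.11111
p(d) = 99 + 2*d (p(d) = (98 + (-1/9*(-9) + d)) + d = (98 + (1 + d)) + d = (99 + d) + d = 99 + 2*d)
K = -51070 (K = 2 - (-28)*(-8379 + 6555) = 2 - (-28)*(-1824) = 2 - 1*51072 = 2 - 51072 = -51070)
K/p(-240) = -51070/(99 + 2*(-240)) = -51070/(99 - 480) = -51070/(-381) = -51070*(-1/381) = 51070/381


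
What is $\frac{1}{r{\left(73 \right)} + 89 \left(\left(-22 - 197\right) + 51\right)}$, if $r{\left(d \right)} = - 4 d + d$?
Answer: $- \frac{1}{15171} \approx -6.5915 \cdot 10^{-5}$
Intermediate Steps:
$r{\left(d \right)} = - 3 d$
$\frac{1}{r{\left(73 \right)} + 89 \left(\left(-22 - 197\right) + 51\right)} = \frac{1}{\left(-3\right) 73 + 89 \left(\left(-22 - 197\right) + 51\right)} = \frac{1}{-219 + 89 \left(-219 + 51\right)} = \frac{1}{-219 + 89 \left(-168\right)} = \frac{1}{-219 - 14952} = \frac{1}{-15171} = - \frac{1}{15171}$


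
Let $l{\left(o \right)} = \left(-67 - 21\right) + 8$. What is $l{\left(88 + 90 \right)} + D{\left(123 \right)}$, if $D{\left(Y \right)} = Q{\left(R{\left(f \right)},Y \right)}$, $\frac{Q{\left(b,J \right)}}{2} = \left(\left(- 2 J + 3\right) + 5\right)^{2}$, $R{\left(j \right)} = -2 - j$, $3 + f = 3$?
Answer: $113208$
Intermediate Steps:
$f = 0$ ($f = -3 + 3 = 0$)
$l{\left(o \right)} = -80$ ($l{\left(o \right)} = -88 + 8 = -80$)
$Q{\left(b,J \right)} = 2 \left(8 - 2 J\right)^{2}$ ($Q{\left(b,J \right)} = 2 \left(\left(- 2 J + 3\right) + 5\right)^{2} = 2 \left(\left(3 - 2 J\right) + 5\right)^{2} = 2 \left(8 - 2 J\right)^{2}$)
$D{\left(Y \right)} = 8 \left(-4 + Y\right)^{2}$
$l{\left(88 + 90 \right)} + D{\left(123 \right)} = -80 + 8 \left(-4 + 123\right)^{2} = -80 + 8 \cdot 119^{2} = -80 + 8 \cdot 14161 = -80 + 113288 = 113208$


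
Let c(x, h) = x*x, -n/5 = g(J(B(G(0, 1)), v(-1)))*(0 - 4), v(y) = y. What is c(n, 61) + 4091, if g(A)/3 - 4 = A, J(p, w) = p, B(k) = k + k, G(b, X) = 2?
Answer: 234491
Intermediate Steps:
B(k) = 2*k
g(A) = 12 + 3*A
n = 480 (n = -5*(12 + 3*(2*2))*(0 - 4) = -5*(12 + 3*4)*(-4) = -5*(12 + 12)*(-4) = -120*(-4) = -5*(-96) = 480)
c(x, h) = x²
c(n, 61) + 4091 = 480² + 4091 = 230400 + 4091 = 234491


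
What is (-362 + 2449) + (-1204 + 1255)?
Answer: 2138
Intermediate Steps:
(-362 + 2449) + (-1204 + 1255) = 2087 + 51 = 2138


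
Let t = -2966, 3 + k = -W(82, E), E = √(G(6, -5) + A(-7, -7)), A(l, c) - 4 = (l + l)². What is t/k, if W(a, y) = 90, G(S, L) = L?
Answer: 2966/93 ≈ 31.892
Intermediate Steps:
A(l, c) = 4 + 4*l² (A(l, c) = 4 + (l + l)² = 4 + (2*l)² = 4 + 4*l²)
E = √195 (E = √(-5 + (4 + 4*(-7)²)) = √(-5 + (4 + 4*49)) = √(-5 + (4 + 196)) = √(-5 + 200) = √195 ≈ 13.964)
k = -93 (k = -3 - 1*90 = -3 - 90 = -93)
t/k = -2966/(-93) = -2966*(-1/93) = 2966/93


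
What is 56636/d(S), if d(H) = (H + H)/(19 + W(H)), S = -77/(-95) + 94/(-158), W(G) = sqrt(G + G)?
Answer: 2019002605/809 + 28318*sqrt(6071545)/809 ≈ 2.5819e+6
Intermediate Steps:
W(G) = sqrt(2)*sqrt(G) (W(G) = sqrt(2*G) = sqrt(2)*sqrt(G))
S = 1618/7505 (S = -77*(-1/95) + 94*(-1/158) = 77/95 - 47/79 = 1618/7505 ≈ 0.21559)
d(H) = 2*H/(19 + sqrt(2)*sqrt(H)) (d(H) = (H + H)/(19 + sqrt(2)*sqrt(H)) = (2*H)/(19 + sqrt(2)*sqrt(H)) = 2*H/(19 + sqrt(2)*sqrt(H)))
56636/d(S) = 56636/((2*(1618/7505)/(19 + sqrt(2)*sqrt(1618/7505)))) = 56636/((2*(1618/7505)/(19 + sqrt(2)*(sqrt(12143090)/7505)))) = 56636/((2*(1618/7505)/(19 + 2*sqrt(6071545)/7505))) = 56636/((3236/(7505*(19 + 2*sqrt(6071545)/7505)))) = 56636*(142595/3236 + sqrt(6071545)/1618) = 2019002605/809 + 28318*sqrt(6071545)/809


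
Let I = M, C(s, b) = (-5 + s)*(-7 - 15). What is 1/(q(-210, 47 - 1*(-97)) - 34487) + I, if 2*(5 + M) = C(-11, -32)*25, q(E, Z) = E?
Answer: 152493314/34697 ≈ 4395.0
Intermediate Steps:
C(s, b) = 110 - 22*s (C(s, b) = (-5 + s)*(-22) = 110 - 22*s)
M = 4395 (M = -5 + ((110 - 22*(-11))*25)/2 = -5 + ((110 + 242)*25)/2 = -5 + (352*25)/2 = -5 + (½)*8800 = -5 + 4400 = 4395)
I = 4395
1/(q(-210, 47 - 1*(-97)) - 34487) + I = 1/(-210 - 34487) + 4395 = 1/(-34697) + 4395 = -1/34697 + 4395 = 152493314/34697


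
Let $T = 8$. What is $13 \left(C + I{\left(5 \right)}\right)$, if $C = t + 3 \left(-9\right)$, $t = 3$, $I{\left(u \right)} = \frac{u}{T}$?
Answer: $- \frac{2431}{8} \approx -303.88$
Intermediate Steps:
$I{\left(u \right)} = \frac{u}{8}$
$C = -24$ ($C = 3 + 3 \left(-9\right) = 3 - 27 = -24$)
$13 \left(C + I{\left(5 \right)}\right) = 13 \left(-24 + \frac{1}{8} \cdot 5\right) = 13 \left(-24 + \frac{5}{8}\right) = 13 \left(- \frac{187}{8}\right) = - \frac{2431}{8}$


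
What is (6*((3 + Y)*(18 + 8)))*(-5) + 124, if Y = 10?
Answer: -10016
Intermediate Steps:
(6*((3 + Y)*(18 + 8)))*(-5) + 124 = (6*((3 + 10)*(18 + 8)))*(-5) + 124 = (6*(13*26))*(-5) + 124 = (6*338)*(-5) + 124 = 2028*(-5) + 124 = -10140 + 124 = -10016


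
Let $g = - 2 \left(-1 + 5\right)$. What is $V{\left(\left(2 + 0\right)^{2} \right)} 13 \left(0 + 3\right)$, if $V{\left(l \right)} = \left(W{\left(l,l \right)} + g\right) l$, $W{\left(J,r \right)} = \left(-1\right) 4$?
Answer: $-1872$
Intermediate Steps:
$g = -8$ ($g = \left(-2\right) 4 = -8$)
$W{\left(J,r \right)} = -4$
$V{\left(l \right)} = - 12 l$ ($V{\left(l \right)} = \left(-4 - 8\right) l = - 12 l$)
$V{\left(\left(2 + 0\right)^{2} \right)} 13 \left(0 + 3\right) = - 12 \left(2 + 0\right)^{2} \cdot 13 \left(0 + 3\right) = - 12 \cdot 2^{2} \cdot 13 \cdot 3 = \left(-12\right) 4 \cdot 39 = \left(-48\right) 39 = -1872$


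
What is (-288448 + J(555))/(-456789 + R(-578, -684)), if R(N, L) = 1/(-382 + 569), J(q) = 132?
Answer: 26957546/42709771 ≈ 0.63118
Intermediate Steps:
R(N, L) = 1/187
(-288448 + J(555))/(-456789 + R(-578, -684)) = (-288448 + 132)/(-456789 + 1/187) = -288316/(-85419542/187) = -288316*(-187/85419542) = 26957546/42709771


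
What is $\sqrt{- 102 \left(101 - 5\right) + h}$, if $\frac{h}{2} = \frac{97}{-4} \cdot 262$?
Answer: $i \sqrt{22499} \approx 150.0 i$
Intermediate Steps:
$h = -12707$ ($h = 2 \frac{97}{-4} \cdot 262 = 2 \cdot 97 \left(- \frac{1}{4}\right) 262 = 2 \left(\left(- \frac{97}{4}\right) 262\right) = 2 \left(- \frac{12707}{2}\right) = -12707$)
$\sqrt{- 102 \left(101 - 5\right) + h} = \sqrt{- 102 \left(101 - 5\right) - 12707} = \sqrt{\left(-102\right) 96 - 12707} = \sqrt{-9792 - 12707} = \sqrt{-22499} = i \sqrt{22499}$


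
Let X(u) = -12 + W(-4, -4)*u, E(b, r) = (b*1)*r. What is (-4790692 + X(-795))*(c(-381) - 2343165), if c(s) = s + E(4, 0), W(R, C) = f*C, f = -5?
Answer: 11264497577784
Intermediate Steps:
E(b, r) = b*r
W(R, C) = -5*C
c(s) = s (c(s) = s + 4*0 = s + 0 = s)
X(u) = -12 + 20*u (X(u) = -12 + (-5*(-4))*u = -12 + 20*u)
(-4790692 + X(-795))*(c(-381) - 2343165) = (-4790692 + (-12 + 20*(-795)))*(-381 - 2343165) = (-4790692 + (-12 - 15900))*(-2343546) = (-4790692 - 15912)*(-2343546) = -4806604*(-2343546) = 11264497577784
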